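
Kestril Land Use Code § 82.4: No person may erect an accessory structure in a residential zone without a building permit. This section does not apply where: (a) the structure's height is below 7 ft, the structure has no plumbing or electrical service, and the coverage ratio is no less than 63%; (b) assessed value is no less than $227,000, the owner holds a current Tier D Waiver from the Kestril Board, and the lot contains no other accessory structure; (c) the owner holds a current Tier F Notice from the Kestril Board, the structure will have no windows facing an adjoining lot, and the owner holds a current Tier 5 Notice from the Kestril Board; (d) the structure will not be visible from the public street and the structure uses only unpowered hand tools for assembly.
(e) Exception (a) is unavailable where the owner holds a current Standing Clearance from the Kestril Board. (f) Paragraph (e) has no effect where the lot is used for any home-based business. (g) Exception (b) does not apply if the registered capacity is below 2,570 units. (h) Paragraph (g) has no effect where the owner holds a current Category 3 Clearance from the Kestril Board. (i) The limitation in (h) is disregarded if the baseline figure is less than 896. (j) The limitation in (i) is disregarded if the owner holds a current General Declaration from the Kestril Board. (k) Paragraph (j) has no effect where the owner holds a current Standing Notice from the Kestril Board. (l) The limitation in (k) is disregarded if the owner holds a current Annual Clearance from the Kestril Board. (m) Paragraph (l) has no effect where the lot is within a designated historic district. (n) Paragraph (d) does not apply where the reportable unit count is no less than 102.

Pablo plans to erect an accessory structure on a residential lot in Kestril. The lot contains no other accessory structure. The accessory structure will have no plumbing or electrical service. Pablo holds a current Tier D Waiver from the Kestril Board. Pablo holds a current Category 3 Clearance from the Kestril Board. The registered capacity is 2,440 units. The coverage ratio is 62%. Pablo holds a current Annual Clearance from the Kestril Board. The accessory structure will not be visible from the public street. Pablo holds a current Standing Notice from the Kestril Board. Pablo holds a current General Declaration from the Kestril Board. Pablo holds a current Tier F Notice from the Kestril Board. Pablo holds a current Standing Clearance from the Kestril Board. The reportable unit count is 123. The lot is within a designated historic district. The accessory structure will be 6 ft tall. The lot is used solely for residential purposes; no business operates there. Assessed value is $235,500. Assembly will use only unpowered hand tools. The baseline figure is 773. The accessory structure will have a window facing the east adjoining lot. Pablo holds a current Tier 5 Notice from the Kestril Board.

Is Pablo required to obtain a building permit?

Exception (a) does not apply: the coverage ratio is 62%, short of 63%.
Exception (b) is satisfied on its face — assessed value is $235,500, meeting the $227,000 threshold; a current Tier D Waiver is held; the lot has no other accessory structure. But applying paragraphs (g)–(m): (g) operates — the registered capacity is 2,440 units, below the 2,570 units limit. (h) is triggered (a current Category 3 Clearance is held), but is overridden by (i): (i) is engaged — the baseline figure is 773, less than the 896 limit. (j) would limit (i) — a current General Declaration is held — but (k) sets (j) aside: (k) applies — a current Standing Notice is held. (l) is triggered (a current Annual Clearance is held), but is displaced by (m): (m) applies — the lot is in a historic district. So (b) is unavailable.
Exception (c) does not apply: a window faces an adjoining lot.
Exception (d) is satisfied on its face — the structure will not be visible from the street; assembly uses only hand tools. However, paragraph (n) must be considered: (n) operates against (d): the reportable unit count is 123, meeting the 102 threshold. (d) is therefore removed.
No exception applies. The general rule governs.

Yes — Pablo must obtain a building permit.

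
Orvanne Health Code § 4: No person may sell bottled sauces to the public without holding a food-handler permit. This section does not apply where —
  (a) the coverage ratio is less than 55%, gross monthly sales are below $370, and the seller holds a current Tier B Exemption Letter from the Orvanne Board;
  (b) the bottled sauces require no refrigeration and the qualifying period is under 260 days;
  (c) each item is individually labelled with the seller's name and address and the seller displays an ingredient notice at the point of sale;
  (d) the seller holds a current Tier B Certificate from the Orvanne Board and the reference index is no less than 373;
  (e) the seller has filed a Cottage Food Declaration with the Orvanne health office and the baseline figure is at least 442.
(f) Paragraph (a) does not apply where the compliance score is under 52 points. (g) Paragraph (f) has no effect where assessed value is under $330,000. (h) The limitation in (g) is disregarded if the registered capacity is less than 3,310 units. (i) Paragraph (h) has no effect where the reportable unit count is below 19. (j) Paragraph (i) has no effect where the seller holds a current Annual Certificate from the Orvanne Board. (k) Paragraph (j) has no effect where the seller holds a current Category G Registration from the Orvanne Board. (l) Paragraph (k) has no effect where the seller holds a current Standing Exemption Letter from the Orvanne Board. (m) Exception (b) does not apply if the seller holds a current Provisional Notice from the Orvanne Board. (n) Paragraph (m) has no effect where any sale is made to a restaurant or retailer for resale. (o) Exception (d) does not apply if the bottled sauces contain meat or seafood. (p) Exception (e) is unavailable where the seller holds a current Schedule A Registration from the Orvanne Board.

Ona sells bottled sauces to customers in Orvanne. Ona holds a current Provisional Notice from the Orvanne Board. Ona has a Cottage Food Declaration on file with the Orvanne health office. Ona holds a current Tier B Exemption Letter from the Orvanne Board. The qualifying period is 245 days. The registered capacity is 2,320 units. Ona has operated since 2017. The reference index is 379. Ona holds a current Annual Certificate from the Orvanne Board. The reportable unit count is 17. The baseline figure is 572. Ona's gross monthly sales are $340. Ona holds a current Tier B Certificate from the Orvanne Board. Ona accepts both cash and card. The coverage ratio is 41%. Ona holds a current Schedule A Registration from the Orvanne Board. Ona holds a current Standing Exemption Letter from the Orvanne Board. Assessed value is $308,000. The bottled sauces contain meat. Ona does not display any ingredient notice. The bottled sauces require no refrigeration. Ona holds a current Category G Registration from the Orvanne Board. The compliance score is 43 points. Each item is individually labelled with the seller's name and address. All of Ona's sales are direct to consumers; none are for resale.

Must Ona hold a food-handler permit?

Exception (a)'s conditions are all satisfied: the coverage ratio is 41%, less than the 55% limit; gross monthly sales are $340, below the $370 limit; a current Tier B Exemption Letter is held. Turning to paragraphs (f)–(l): (f) operates against (a): the compliance score is 43 points, under the 52 points limit. (g) is triggered (assessed value is $308,000, under the $330,000 limit), but is itself disapplied by (h): (h) is triggered — the registered capacity is 2,320 units, less than the 3,310 units limit. (i) applies (the reportable unit count is 17, below the 19 limit), but is set aside by (j): (j) operates against (i): a current Annual Certificate is held. (k) applies (a current Category G Registration is held), but yields to (l): (l) is engaged — a current Standing Exemption Letter is held. Exception (a) does not apply.
Exception (b): the bottled sauces are shelf-stable; the qualifying period is 245 days, under the 260 days limit — every condition holds. But: (m) operates against (b): a current Provisional Notice is held. (n) is not engaged (no sales are for resale), so (m) stands. So (b) is unavailable.
Exception (c) does not apply: no ingredient notice is displayed.
Exception (d): a current Tier B Certificate is held; the reference index is 379, meeting the 373 threshold — every condition holds. Turning to paragraph (o): (o) operates against (d): the bottled sauces contain meat. (d) is therefore removed.
Exception (e): a Cottage Food Declaration is on file; the baseline figure is 572, meeting the 442 threshold — every condition holds. But: (p) operates against (e): a current Schedule A Registration is held. Exception (e) does not apply.
None of the exceptions is available; § 4 applies in full.

Yes — Ona must hold a food-handler permit.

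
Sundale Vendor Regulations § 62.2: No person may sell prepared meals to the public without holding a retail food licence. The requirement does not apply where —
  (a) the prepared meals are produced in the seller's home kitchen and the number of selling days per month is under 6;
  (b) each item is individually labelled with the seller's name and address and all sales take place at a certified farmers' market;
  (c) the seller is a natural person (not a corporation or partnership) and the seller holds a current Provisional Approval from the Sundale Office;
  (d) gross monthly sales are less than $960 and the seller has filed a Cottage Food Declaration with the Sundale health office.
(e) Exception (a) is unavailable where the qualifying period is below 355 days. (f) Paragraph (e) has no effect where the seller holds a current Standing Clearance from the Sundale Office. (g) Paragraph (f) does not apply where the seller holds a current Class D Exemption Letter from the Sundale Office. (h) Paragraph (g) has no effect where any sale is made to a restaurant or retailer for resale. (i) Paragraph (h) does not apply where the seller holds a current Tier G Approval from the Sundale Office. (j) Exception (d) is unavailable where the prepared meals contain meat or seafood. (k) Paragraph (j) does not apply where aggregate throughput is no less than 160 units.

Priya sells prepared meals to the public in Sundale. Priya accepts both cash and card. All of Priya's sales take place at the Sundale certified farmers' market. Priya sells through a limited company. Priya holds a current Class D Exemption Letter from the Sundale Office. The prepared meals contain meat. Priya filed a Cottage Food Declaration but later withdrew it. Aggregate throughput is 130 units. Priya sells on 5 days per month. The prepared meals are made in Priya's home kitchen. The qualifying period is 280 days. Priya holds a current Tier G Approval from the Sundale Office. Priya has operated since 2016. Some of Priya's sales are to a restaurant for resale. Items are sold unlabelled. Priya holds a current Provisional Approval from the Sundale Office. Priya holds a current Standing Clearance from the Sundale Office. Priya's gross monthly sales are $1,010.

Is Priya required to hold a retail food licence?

Yes — Priya must hold a retail food licence.

Exception (a) is satisfied on its face — the prepared meals are home-kitchen produced; the number of selling days per month is 5, under the 6 limit. But applying paragraphs (e)–(i): (e) applies — the qualifying period is 280 days, below the 355 days limit. (f) would limit (e) — a current Standing Clearance is held — but (g) sets (f) aside: (g) operates against (f): a current Class D Exemption Letter is held. (h) applies (some sales are to a restaurant for resale), but is overridden by (i): (i) operates against (h): a current Tier G Approval is held. So (a) is unavailable.
Exception (b) fails — items are sold unlabelled.
Exception (c) requires that the seller is a natural person (not a corporation or partnership); but the seller operates through a limited company, so (c) is unavailable.
Exception (d) requires that gross monthly sales are less than $960; but gross monthly sales are $1,010, not less than $960, so (d) is unavailable.
No exception displaces § 62.2.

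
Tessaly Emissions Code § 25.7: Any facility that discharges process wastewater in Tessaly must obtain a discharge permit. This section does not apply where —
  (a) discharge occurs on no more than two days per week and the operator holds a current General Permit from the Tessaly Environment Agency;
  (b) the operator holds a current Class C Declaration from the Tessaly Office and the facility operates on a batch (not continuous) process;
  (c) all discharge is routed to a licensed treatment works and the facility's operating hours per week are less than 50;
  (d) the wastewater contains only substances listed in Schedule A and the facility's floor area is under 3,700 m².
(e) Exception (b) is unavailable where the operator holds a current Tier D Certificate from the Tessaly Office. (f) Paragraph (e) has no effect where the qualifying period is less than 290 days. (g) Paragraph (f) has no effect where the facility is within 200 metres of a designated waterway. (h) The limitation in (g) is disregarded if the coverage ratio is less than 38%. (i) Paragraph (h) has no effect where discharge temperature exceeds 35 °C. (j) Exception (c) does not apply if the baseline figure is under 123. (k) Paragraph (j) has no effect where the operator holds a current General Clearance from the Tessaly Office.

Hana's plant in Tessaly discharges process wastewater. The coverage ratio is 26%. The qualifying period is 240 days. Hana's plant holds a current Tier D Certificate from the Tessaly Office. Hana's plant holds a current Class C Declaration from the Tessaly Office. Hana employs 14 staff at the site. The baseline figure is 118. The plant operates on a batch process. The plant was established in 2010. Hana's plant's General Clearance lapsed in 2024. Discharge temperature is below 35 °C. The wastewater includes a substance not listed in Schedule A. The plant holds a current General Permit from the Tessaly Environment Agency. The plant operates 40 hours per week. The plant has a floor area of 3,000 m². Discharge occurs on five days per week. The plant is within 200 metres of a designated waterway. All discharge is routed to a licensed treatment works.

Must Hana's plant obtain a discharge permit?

Exception (a) does not apply: discharge occurs on five days per week.
All of (b)'s requirements are met (a current Class C Declaration is held; the facility operates on a batch process). Considering the limiting provisions: (e) would limit (b) — a current Tier D Certificate is held — but (f) sets (e) aside: (f) is triggered — the qualifying period is 240 days, less than the 290 days limit. (g) would limit (f) — the plant is within 200 m of a designated waterway — but (h) sets (g) aside: (h) operates against (g): the coverage ratio is 26%, less than the 38% limit. (i) is not engaged (discharge temperature is below 35 °C), so (h) stands. So (b) applies.
Exception (c) is satisfied on its face — discharge is routed to a licensed treatment works; the facility's operating hours per week are 40, less than the 50 limit. Turning to paragraphs (j)–(k): (j) operates against (c): the baseline figure is 118, under the 123 limit. (k) does not operate here (there is no General Clearance in force), so (j) stands. (c) is therefore removed.
Exception (d) does not apply: the wastewater includes a non-Schedule-A substance.

No — exception (b) applies; Hana's plant is not required to obtain a discharge permit.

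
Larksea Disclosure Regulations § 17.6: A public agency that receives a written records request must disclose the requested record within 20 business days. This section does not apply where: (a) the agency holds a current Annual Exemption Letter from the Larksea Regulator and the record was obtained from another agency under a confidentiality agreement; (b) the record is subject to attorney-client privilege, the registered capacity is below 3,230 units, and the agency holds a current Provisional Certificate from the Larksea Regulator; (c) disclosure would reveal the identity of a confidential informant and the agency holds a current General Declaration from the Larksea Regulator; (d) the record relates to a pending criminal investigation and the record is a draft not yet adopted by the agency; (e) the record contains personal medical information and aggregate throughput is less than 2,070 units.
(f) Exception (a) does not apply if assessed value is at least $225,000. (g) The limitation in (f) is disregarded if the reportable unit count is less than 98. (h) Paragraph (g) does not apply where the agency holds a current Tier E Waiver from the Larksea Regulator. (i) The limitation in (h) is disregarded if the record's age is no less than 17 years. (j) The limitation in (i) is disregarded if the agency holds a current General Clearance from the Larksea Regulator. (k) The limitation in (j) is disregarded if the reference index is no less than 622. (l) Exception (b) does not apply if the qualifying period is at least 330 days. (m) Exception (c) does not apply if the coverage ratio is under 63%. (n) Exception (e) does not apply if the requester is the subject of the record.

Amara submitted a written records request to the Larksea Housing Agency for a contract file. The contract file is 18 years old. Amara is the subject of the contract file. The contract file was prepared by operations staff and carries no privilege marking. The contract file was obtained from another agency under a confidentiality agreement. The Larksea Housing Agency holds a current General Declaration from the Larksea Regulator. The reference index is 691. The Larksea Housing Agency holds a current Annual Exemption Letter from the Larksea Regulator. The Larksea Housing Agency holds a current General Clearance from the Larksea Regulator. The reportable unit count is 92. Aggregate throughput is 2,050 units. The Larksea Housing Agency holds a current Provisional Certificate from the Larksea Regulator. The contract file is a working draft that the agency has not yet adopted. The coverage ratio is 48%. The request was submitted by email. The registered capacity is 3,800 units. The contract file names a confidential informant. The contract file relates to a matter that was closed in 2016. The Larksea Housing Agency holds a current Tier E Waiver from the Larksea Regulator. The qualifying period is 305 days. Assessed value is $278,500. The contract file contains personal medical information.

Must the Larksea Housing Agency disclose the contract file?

Exception (a): a current Annual Exemption Letter is held; the contract file was obtained under a confidentiality agreement — every condition holds. As to paragraphs (f)–(k): (f) would limit (a) — assessed value is $278,500, meeting the $225,000 threshold — but (g) sets (f) aside: (g) operates against (f): the reportable unit count is 92, less than the 98 limit. (h) applies (a current Tier E Waiver is held), but is displaced by (i): (i) operates against (h): the record's age is 18 years, meeting the 17 years threshold. (j) would limit (i) — a current General Clearance is held — but (k) sets (j) aside: (k) operates — the reference index is 691, meeting the 622 threshold. Exception (a) stands.
Exception (b) fails — the contract file carries no privilege marking.
Exception (c)'s conditions are all satisfied: the contract file names a confidential informant; a current General Declaration is held. However, paragraph (m) must be considered: (m) applies — the coverage ratio is 48%, under the 63% limit. Exception (c) does not apply.
Exception (d) requires that the record relates to a pending criminal investigation; but the contract file relates to a closed matter, so (d) is unavailable.
Exception (e): the contract file contains personal medical information; aggregate throughput is 2,050 units, less than the 2,070 units limit — every condition holds. But: (n) operates against (e): Amara is the subject of the contract file. (e) is therefore removed.

No — exception (a) applies; the Larksea Housing Agency is not required to disclose the contract file.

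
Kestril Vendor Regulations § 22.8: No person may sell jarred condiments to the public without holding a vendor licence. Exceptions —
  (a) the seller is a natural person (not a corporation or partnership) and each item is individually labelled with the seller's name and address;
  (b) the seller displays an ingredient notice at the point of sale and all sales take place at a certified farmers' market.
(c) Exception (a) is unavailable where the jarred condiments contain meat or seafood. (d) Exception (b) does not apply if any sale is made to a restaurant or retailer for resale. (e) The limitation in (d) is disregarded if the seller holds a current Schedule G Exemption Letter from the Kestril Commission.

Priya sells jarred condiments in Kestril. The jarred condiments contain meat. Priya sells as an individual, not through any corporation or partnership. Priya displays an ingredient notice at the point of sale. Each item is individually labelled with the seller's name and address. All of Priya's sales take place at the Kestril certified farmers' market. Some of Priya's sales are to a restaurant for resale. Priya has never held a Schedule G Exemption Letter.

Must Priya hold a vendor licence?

Yes — Priya must hold a vendor licence.

Exception (a): the seller is a natural person; items are individually labelled — every condition holds. However, paragraph (c) must be considered: (c) operates — the jarred condiments contain meat. (a) is therefore removed.
All of (b)'s requirements are met (an ingredient notice is displayed; all sales are at a certified farmers' market). Turning to paragraphs (d)–(e): (d) operates — some sales are to a restaurant for resale. (e), which would lift (d), is inapplicable — there is no Schedule G Exemption Letter in force. So (b) is unavailable.
No exception is made out. Priya falls within the general rule.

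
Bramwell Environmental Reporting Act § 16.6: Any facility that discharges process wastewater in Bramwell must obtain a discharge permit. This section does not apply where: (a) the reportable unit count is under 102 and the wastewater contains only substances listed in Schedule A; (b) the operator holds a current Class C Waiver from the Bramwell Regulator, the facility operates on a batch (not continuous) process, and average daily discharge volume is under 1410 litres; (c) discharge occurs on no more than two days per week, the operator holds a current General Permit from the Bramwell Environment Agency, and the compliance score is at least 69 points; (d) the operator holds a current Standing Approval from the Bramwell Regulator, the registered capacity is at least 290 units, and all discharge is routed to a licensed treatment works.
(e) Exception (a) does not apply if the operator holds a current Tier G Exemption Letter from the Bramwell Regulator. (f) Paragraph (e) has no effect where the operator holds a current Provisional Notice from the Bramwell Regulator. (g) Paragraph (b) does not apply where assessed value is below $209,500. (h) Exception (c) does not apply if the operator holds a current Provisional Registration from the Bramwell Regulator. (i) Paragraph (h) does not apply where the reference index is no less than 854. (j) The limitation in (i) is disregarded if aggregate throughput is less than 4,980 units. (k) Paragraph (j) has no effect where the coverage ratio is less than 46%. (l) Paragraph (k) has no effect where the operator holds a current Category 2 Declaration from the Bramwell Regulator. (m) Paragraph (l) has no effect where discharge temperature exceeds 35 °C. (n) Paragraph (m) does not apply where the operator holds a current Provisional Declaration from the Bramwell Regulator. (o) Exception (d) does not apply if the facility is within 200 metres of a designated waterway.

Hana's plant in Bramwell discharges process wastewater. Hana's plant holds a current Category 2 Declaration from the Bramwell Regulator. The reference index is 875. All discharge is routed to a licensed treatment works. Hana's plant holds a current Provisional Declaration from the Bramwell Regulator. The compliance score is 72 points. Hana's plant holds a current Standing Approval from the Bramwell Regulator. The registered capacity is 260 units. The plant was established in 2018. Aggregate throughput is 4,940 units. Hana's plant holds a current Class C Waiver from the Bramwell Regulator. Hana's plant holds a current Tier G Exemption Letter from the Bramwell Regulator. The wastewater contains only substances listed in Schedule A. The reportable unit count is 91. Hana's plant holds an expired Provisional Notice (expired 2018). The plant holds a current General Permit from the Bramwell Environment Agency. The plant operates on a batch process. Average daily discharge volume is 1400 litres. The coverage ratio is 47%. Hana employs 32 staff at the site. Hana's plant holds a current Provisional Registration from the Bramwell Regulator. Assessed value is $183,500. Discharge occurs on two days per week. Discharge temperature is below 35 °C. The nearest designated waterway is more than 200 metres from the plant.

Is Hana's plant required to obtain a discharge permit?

Yes — Hana's plant must obtain a discharge permit.

Exception (a)'s conditions are all satisfied: the reportable unit count is 91, under the 102 limit; the wastewater is Schedule-A-only. However, paragraphs (e)–(f) must be considered: (e) is triggered — a current Tier G Exemption Letter is held. (f), which would lift (e), is inapplicable — the Provisional Notice is not current. Exception (a) does not apply.
Exception (b) is satisfied on its face — a current Class C Waiver is held; the facility operates on a batch process; average daily discharge volume is 1400 litres, under the 1410 litres limit. However, paragraph (g) must be considered: (g) applies — assessed value is $183,500, below the $209,500 limit. Exception (b) does not apply.
All of (c)'s requirements are met (discharge occurs on no more than two days per week; a current General Permit is held; the compliance score is 72 points, meeting the 69 points threshold). Turning to paragraphs (h)–(n): (h) operates against (c): a current Provisional Registration is held. (i) applies (the reference index is 875, meeting the 854 threshold), but is displaced by (j): (j) operates against (i): aggregate throughput is 4,940 units, less than the 4,980 units limit. (k), which would lift (j), does not operate here — the coverage ratio is 47%, not less than 46%. So (c) is unavailable.
Exception (d) fails — the registered capacity is 260 units, short of 290 units.
No exception applies. The general rule governs.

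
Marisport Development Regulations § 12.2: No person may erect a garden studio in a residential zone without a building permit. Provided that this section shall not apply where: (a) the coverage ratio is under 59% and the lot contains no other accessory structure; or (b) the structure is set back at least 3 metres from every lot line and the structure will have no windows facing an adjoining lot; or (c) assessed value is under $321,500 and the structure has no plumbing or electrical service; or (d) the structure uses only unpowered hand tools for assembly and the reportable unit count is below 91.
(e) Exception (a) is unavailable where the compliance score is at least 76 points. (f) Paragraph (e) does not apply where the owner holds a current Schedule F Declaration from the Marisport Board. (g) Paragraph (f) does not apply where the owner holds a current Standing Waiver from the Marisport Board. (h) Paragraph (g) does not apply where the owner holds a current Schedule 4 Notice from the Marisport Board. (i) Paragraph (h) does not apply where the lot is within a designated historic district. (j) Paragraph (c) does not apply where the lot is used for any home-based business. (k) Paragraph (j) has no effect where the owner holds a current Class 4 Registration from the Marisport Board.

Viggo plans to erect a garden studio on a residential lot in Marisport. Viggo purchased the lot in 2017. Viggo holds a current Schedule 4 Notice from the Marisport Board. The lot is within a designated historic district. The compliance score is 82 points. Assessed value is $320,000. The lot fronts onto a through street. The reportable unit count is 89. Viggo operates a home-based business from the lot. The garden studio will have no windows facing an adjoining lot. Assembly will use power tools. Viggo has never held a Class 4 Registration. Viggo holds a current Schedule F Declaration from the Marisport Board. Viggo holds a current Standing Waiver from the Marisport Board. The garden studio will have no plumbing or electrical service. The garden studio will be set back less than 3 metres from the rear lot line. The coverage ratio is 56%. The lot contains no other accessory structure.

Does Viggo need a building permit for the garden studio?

Yes — Viggo must obtain a building permit.

Exception (a)'s conditions are all satisfied: the coverage ratio is 56%, under the 59% limit; the lot has no other accessory structure. But: (e) operates against (a): the compliance score is 82 points, meeting the 76 points threshold. (f) would limit (e) — a current Schedule F Declaration is held — but (g) sets (f) aside: (g) operates against (f): a current Standing Waiver is held. (h) would limit (g) — a current Schedule 4 Notice is held — but (i) sets (h) aside: (i) is triggered — the lot is in a historic district. So (a) is unavailable.
Exception (b) does not apply: the rear setback is under 3 m.
Exception (c)'s conditions are all satisfied: assessed value is $320,000, under the $321,500 limit; there is no plumbing or electrical service. Turning to paragraphs (j)–(k): (j) is triggered — a home-based business operates on the lot. (k) is not triggered (there is no Class 4 Registration in force), so (j) stands. So (c) is unavailable.
Exception (d) fails — assembly uses power tools.
No exception displaces § 12.2.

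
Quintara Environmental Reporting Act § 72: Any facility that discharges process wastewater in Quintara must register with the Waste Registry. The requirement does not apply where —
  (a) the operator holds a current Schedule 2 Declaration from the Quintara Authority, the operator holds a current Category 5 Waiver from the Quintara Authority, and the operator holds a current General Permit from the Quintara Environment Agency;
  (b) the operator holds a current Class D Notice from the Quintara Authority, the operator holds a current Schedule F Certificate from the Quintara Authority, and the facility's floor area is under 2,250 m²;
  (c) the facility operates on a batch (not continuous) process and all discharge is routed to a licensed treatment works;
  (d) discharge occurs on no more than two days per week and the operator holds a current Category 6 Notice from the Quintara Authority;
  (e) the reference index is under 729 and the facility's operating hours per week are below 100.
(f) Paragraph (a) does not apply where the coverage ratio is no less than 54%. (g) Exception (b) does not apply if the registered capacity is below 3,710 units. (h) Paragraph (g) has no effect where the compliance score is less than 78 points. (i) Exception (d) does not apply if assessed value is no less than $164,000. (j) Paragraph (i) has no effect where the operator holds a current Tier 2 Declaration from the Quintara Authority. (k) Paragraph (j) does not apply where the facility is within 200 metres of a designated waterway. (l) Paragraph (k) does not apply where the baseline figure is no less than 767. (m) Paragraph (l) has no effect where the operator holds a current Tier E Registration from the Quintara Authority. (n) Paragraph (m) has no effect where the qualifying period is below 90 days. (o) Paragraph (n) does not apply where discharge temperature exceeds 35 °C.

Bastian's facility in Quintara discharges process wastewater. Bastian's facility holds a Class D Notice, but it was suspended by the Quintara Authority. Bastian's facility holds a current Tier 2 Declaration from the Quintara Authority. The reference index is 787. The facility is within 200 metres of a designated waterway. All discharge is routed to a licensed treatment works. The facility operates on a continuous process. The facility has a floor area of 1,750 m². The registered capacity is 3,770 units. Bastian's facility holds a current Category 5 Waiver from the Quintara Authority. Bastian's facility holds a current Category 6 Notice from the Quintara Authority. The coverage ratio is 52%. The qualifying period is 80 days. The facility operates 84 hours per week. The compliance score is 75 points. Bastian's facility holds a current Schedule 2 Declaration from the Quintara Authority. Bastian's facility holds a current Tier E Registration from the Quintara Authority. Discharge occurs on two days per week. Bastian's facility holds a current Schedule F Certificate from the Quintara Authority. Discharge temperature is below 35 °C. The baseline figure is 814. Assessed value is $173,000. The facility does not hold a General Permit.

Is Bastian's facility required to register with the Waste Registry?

No — exception (d) applies; Bastian's facility is not required to register with the Waste Registry.

Exception (a) does not apply: no General Permit is held.
Exception (b) requires that the operator holds a current Class D Notice from the Quintara Authority; but the Class D Notice is not current, so (b) is unavailable.
Exception (c) fails — the facility operates on a continuous process.
Exception (d): discharge occurs on no more than two days per week; a current Category 6 Notice is held — every condition holds. Under paragraphs (i)–(o): (i) would limit (d) — assessed value is $173,000, meeting the $164,000 threshold — but (j) sets (i) aside: (j) is triggered — a current Tier 2 Declaration is held. (k) is triggered (the facility is within 200 m of a designated waterway), but yields to (l): (l) is engaged — the baseline figure is 814, meeting the 767 threshold. (m) would limit (l) — a current Tier E Registration is held — but (n) sets (m) aside: (n) operates against (m): the qualifying period is 80 days, below the 90 days limit. (o) is not triggered (discharge temperature is below 35 °C), so (n) stands. So (d) applies.
Exception (e) does not apply: the reference index is 787, not under 729.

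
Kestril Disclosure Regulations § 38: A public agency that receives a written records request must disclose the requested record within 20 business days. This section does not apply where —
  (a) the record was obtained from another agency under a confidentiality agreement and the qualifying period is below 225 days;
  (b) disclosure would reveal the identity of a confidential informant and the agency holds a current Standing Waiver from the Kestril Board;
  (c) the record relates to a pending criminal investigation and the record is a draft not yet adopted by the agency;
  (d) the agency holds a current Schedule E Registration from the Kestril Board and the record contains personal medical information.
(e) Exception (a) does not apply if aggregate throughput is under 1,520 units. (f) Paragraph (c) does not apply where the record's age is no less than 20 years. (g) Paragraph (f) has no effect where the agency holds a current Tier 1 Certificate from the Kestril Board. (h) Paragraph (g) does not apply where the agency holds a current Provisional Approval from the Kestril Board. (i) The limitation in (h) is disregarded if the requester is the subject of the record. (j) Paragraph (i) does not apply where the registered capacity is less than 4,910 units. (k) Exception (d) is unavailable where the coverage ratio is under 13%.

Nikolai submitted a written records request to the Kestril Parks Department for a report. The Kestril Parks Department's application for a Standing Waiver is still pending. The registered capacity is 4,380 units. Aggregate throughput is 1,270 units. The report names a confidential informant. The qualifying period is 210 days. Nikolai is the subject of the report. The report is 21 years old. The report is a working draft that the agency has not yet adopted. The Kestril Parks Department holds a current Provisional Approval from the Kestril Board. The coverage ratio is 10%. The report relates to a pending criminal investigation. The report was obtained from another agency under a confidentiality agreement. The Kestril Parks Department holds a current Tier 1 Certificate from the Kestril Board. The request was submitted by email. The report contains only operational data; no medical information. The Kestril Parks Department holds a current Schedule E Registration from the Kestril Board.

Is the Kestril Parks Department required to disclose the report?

Exception (a)'s conditions are all satisfied: the report was obtained under a confidentiality agreement; the qualifying period is 210 days, below the 225 days limit. However, paragraph (e) must be considered: (e) operates against (a): aggregate throughput is 1,270 units, under the 1,520 units limit. (a) is therefore removed.
Exception (b) fails — there is no Standing Waiver in force.
Exception (c) is satisfied on its face — the report relates to a pending investigation; the report is an unadopted draft. However, paragraphs (f)–(j) must be considered: (f) is engaged — the record's age is 21 years, meeting the 20 years threshold. (g) would limit (f) — a current Tier 1 Certificate is held — but (h) sets (g) aside: (h) operates against (g): a current Provisional Approval is held. (i) is engaged (Nikolai is the subject of the report), but yields to (j): (j) operates against (i): the registered capacity is 4,380 units, less than the 4,910 units limit. Exception (c) does not apply.
Exception (d) requires that the record contains personal medical information; but the report contains only operational data, so (d) is unavailable.
None of the exceptions is available; § 38 applies in full.

Yes — the Kestril Parks Department must disclose the report.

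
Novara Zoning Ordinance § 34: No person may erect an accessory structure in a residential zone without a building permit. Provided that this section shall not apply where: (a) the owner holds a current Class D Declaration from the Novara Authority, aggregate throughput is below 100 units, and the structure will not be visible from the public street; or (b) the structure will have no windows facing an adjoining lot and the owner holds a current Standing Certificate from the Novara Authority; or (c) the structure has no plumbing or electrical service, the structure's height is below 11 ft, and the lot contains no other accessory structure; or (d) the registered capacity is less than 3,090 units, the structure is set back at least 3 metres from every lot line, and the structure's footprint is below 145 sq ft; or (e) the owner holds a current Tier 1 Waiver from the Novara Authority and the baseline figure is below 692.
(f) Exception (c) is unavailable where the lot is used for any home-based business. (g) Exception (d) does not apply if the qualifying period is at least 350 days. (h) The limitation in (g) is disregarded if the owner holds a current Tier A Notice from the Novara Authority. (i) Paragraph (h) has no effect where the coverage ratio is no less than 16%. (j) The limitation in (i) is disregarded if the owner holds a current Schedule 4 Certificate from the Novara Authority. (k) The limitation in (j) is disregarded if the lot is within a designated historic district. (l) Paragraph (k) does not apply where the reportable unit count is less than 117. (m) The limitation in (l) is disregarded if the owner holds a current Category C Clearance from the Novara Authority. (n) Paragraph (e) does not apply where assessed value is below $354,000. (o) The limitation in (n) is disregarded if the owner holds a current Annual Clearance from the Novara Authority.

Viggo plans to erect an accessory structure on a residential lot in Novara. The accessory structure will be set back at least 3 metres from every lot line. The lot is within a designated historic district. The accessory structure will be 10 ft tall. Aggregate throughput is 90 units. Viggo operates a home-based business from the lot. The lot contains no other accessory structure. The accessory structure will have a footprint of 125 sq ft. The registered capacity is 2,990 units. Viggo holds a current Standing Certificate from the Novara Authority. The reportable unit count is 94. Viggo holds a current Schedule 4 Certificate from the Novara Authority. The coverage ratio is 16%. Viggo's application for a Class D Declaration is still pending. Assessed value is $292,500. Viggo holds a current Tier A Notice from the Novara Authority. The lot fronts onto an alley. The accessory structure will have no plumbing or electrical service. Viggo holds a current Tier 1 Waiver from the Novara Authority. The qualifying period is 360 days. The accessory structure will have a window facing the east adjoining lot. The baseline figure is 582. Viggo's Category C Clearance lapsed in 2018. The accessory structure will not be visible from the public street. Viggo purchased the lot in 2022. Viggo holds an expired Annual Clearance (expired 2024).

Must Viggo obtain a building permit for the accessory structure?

Exception (a) requires that the owner holds a current Class D Declaration from the Novara Authority; but no current Class D Declaration is held, so (a) is unavailable.
Exception (b) fails — a window faces an adjoining lot.
Exception (c): there is no plumbing or electrical service; the structure's height is 10 ft, below the 11 ft limit; the lot has no other accessory structure — every condition holds. Turning to paragraph (f): (f) is engaged — a home-based business operates on the lot. (c) is therefore removed.
Exception (d): the registered capacity is 2,990 units, less than the 3,090 units limit; the setback is at least 3 m on every side; the structure's footprint is 125 sq ft, below the 145 sq ft limit — every condition holds. Under paragraphs (g)–(m): (g) applies (the qualifying period is 360 days, meeting the 350 days threshold), but is itself disapplied by (h): (h) is triggered — a current Tier A Notice is held. (i) would limit (h) — the coverage ratio is 16%, meeting the 16% threshold — but (j) sets (i) aside: (j) applies — a current Schedule 4 Certificate is held. (k) operates (the lot is in a historic district), but yields to (l): (l) applies — the reportable unit count is 94, less than the 117 limit. (m) is inapplicable (no current Category C Clearance is held), so (l) stands. Exception (d) stands.
Exception (e): a current Tier 1 Waiver is held; the baseline figure is 582, below the 692 limit — every condition holds. But applying paragraphs (n)–(o): (n) applies — assessed value is $292,500, below the $354,000 limit. (o) is not triggered (there is no Annual Clearance in force), so (n) stands. So (e) is unavailable.

No — exception (d) applies; Viggo does not need a building permit.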